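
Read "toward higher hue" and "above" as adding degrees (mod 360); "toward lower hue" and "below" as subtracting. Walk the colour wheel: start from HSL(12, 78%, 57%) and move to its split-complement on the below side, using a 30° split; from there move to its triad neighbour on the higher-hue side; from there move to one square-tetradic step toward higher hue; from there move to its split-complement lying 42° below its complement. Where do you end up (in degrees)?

12 + 150 = 162°   (split-comp 30° ↓)
162 + 120 = 282°   (triadic ↑)
282 + 90 = 372 → 372 − 360 = 12°   (square ↑)
12 + 138 = 150°   (split-comp 42° ↓)

150°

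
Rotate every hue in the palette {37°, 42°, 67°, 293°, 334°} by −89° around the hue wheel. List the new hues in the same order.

37 − 89 = -52 → -52 + 360 = 308°
42 − 89 = -47 → -47 + 360 = 313°
67 − 89 = -22 → -22 + 360 = 338°
293 − 89 = 204°
334 − 89 = 245°

308°, 313°, 338°, 204°, 245°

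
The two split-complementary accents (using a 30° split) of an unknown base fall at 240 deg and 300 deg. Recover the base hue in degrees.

90°

The accents sit 30° either side of the complement, so the complement is their short-arc midpoint on the wheel.
Short-arc midpoint of 240° and 300°: 270°.
Base is 180° from the complement: 270 − 180 = 90°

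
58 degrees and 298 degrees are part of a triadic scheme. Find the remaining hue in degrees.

A triad places three hues 120° apart.
The full set through 58° is {58°, 178°, 298°}.
Given {58°, 298°}, the missing hue is 178°.

178°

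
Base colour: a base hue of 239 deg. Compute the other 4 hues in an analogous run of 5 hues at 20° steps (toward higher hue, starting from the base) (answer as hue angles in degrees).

259°, 279°, 299° and 319°

Analogous hues sit every 20° along the wheel.
239 + 20 = 259°
239 + 40 = 279°
239 + 60 = 299°
239 + 80 = 319°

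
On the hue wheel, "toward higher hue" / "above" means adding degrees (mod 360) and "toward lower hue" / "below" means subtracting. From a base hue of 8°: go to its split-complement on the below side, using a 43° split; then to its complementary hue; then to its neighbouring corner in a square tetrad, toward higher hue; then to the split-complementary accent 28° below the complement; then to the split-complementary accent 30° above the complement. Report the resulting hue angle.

57°

8 + 137 = 145°   (split-comp 43° ↓)
145 + 180 = 325°   (complement)
325 + 90 = 415 → 415 − 360 = 55°   (square ↑)
55 + 152 = 207°   (split-comp 28° ↓)
207 + 210 = 417 → 417 − 360 = 57°   (split-comp 30° ↑)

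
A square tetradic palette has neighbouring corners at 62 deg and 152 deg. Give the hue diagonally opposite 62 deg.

A square tetradic scheme places four hues 90° apart; opposite corners are 180° apart.
62 + 180 = 242°

242°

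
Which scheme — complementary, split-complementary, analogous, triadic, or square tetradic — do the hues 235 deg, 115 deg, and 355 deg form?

Sort the hues: 115°, 235°, 355°.
Successive gaps around the wheel: 120°, 120°, 120°.
Three hues equally spaced 120° apart form a triad.

triadic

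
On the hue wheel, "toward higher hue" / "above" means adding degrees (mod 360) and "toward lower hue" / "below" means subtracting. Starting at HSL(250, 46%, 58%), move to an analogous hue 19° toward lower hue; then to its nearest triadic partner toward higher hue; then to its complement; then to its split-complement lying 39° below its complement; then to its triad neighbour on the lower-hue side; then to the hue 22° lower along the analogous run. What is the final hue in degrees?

analog 19° ↓ −19°: 250 − 19 = 231°
triadic ↑ +120°: 231 + 120 = 351°
complement +180°: 351 + 180 = 531 → 531 − 360 = 171°
split-comp 39° ↓ +141°: 171 + 141 = 312°
triadic ↓ −120°: 312 − 120 = 192°
analog 22° ↓ −22°: 192 − 22 = 170°

170°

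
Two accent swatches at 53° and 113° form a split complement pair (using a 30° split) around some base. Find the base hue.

The accents sit 30° either side of the complement, so the complement is their short-arc midpoint on the wheel.
Short-arc midpoint of 53° and 113°: 83°.
Base is 180° from the complement: 83 − 180 = -97 → -97 + 360 = 263°

263°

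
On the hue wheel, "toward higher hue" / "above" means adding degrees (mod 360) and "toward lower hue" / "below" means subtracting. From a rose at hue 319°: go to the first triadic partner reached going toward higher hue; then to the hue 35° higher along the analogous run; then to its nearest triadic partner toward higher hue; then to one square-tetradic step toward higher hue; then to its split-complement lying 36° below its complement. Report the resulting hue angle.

+120° (triadic ↑): 319 + 120 = 439 → 439 − 360 = 79°
+35° (analog 35° ↑): 79 + 35 = 114°
+120° (triadic ↑): 114 + 120 = 234°
+90° (square ↑): 234 + 90 = 324°
+144° (split-comp 36° ↓): 324 + 144 = 468 → 468 − 360 = 108°

108°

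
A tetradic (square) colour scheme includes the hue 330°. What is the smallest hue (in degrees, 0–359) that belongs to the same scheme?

60°

A square tetradic scheme places four hues every 90°.
The full set through 330° is {60°, 150°, 240°, 330°}.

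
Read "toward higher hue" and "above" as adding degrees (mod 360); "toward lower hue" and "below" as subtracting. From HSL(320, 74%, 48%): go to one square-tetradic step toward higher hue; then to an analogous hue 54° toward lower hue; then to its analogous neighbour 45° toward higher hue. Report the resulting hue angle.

square ↑ +90°: 320 + 90 = 410 → 410 − 360 = 50°
analog 54° ↓ −54°: 50 − 54 = -4 → -4 + 360 = 356°
analog 45° ↑ +45°: 356 + 45 = 401 → 401 − 360 = 41°

41°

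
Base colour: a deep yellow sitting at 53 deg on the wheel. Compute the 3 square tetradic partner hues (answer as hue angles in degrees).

143°, 233°, 323°

A square tetradic scheme places four hues every 90°.
53 + 90 = 143°
53 + 180 = 233°
53 + 270 = 323°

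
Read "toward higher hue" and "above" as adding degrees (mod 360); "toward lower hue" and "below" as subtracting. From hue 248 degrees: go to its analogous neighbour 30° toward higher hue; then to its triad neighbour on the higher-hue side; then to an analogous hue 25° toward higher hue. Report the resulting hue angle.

analog 30° ↑ +30°: 248 + 30 = 278°
triadic ↑ +120°: 278 + 120 = 398 → 398 − 360 = 38°
analog 25° ↑ +25°: 38 + 25 = 63°

63°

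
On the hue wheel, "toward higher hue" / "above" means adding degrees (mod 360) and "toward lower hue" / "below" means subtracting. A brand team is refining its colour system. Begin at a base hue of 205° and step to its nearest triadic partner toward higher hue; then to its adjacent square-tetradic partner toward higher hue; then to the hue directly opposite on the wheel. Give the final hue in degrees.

triadic ↑ +120°: 205 + 120 = 325°
square ↑ +90°: 325 + 90 = 415 → 415 − 360 = 55°
complement +180°: 55 + 180 = 235°

235°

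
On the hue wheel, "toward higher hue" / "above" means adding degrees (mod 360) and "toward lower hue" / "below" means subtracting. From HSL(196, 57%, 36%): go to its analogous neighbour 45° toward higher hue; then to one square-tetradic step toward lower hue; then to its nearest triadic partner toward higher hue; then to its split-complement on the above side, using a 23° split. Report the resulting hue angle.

196 + 45 = 241°   (analog 45° ↑)
241 − 90 = 151°   (square ↓)
151 + 120 = 271°   (triadic ↑)
271 + 203 = 474 → 474 − 360 = 114°   (split-comp 23° ↑)

114°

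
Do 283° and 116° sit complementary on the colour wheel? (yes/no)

no

Angular distance: |283 − 116| = 167 = 167°.
Complementary requires 180°.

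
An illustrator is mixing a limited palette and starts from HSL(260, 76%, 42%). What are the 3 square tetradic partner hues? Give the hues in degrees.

350°, 80°, 170°

A square tetradic scheme places four hues every 90°.
260 + 90 = 350°
260 + 180 = 440 → 440 − 360 = 80°
260 + 270 = 530 → 530 − 360 = 170°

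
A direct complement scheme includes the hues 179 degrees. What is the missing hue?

The complement sits 180° across the wheel.
The full set through 179° is {179°, 359°}.
Given {179°}, the missing hue is 359°.

359°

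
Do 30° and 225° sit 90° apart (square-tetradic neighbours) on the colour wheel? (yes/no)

Angular distance: |30 − 225| = 195; shorter arc = 360 − 195 = 165°.
90° apart (square-tetradic neighbours) requires 90°.

no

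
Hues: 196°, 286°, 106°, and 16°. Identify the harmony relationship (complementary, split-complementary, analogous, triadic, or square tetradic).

square tetradic

Sort the hues: 16°, 106°, 196°, 286°.
Successive gaps around the wheel: 90°, 90°, 90°, 90°.
Four hues every 90° form a square tetradic scheme.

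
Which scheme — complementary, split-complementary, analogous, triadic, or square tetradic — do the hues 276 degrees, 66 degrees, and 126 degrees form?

split-complementary

Sort the hues: 66°, 126°, 276°.
Successive gaps around the wheel: 60°, 150°, 150°.
Two 150° gaps and one 60° gap — a base hue opposite a pair of accents 30° either side of its complement — is the split-complementary pattern.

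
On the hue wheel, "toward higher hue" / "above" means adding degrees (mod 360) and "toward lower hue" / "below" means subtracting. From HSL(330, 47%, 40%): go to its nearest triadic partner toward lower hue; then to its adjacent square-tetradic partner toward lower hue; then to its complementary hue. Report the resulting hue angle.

330 − 120 = 210°   (triadic ↓)
210 − 90 = 120°   (square ↓)
120 + 180 = 300°   (complement)

300°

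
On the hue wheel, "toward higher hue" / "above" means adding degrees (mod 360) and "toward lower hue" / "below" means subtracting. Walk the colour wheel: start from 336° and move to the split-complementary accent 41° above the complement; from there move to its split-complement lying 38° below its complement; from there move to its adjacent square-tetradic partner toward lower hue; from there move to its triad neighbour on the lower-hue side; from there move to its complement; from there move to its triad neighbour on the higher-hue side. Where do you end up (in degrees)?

69°

+221° (split-comp 41° ↑): 336 + 221 = 557 → 557 − 360 = 197°
+142° (split-comp 38° ↓): 197 + 142 = 339°
−90° (square ↓): 339 − 90 = 249°
−120° (triadic ↓): 249 − 120 = 129°
+180° (complement): 129 + 180 = 309°
+120° (triadic ↑): 309 + 120 = 429 → 429 − 360 = 69°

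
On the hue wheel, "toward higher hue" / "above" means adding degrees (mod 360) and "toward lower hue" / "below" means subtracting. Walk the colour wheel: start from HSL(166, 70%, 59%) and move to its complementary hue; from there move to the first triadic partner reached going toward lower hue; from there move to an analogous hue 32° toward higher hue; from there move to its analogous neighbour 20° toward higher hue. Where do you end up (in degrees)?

166 + 180 = 346°   (complement)
346 − 120 = 226°   (triadic ↓)
226 + 32 = 258°   (analog 32° ↑)
258 + 20 = 278°   (analog 20° ↑)

278°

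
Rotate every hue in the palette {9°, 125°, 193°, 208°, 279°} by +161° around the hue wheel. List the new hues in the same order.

170°, 286°, 354°, 9°, 80°

9 + 161 = 170°
125 + 161 = 286°
193 + 161 = 354°
208 + 161 = 369 → 369 − 360 = 9°
279 + 161 = 440 → 440 − 360 = 80°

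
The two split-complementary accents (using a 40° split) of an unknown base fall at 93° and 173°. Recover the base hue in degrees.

The accents sit 40° either side of the complement, so the complement is their short-arc midpoint on the wheel.
Short-arc midpoint of 93° and 173°: 133°.
Base is 180° from the complement: 133 − 180 = -47 → -47 + 360 = 313°

313°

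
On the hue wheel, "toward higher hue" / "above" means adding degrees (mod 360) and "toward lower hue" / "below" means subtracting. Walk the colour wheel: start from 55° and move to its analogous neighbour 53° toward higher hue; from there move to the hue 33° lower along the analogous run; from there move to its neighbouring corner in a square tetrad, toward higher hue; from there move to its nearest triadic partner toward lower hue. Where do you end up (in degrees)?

45°

+53° (analog 53° ↑): 55 + 53 = 108°
−33° (analog 33° ↓): 108 − 33 = 75°
+90° (square ↑): 75 + 90 = 165°
−120° (triadic ↓): 165 − 120 = 45°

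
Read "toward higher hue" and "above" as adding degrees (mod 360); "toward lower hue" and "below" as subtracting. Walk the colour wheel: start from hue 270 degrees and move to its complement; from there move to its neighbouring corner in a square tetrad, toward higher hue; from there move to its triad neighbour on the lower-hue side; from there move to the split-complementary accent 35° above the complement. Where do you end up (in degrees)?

275°

270 + 180 = 450 → 450 − 360 = 90°   (complement)
90 + 90 = 180°   (square ↑)
180 − 120 = 60°   (triadic ↓)
60 + 215 = 275°   (split-comp 35° ↑)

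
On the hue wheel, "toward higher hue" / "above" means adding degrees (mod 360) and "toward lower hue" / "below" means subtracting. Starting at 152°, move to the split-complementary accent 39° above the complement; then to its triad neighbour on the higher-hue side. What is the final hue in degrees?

split-comp 39° ↑ +219°: 152 + 219 = 371 → 371 − 360 = 11°
triadic ↑ +120°: 11 + 120 = 131°

131°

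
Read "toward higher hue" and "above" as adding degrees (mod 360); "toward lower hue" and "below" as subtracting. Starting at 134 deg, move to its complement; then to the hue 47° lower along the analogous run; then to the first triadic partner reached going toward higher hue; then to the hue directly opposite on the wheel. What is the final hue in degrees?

207°

+180° (complement): 134 + 180 = 314°
−47° (analog 47° ↓): 314 − 47 = 267°
+120° (triadic ↑): 267 + 120 = 387 → 387 − 360 = 27°
+180° (complement): 27 + 180 = 207°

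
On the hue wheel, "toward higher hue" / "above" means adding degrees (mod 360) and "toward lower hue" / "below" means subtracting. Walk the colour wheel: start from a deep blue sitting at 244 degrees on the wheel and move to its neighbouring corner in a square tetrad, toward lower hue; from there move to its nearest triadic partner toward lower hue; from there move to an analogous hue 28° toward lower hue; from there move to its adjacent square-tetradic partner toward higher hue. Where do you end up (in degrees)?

96°

−90° (square ↓): 244 − 90 = 154°
−120° (triadic ↓): 154 − 120 = 34°
−28° (analog 28° ↓): 34 − 28 = 6°
+90° (square ↑): 6 + 90 = 96°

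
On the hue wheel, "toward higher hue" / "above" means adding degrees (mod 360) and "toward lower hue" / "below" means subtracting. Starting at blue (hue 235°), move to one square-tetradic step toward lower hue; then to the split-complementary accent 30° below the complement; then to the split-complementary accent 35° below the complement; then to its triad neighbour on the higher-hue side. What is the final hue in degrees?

200°

square ↓ −90°: 235 − 90 = 145°
split-comp 30° ↓ +150°: 145 + 150 = 295°
split-comp 35° ↓ +145°: 295 + 145 = 440 → 440 − 360 = 80°
triadic ↑ +120°: 80 + 120 = 200°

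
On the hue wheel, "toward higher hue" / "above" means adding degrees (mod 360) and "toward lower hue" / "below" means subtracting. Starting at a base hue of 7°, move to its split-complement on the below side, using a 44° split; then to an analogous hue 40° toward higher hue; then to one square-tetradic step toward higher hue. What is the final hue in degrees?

273°

+136° (split-comp 44° ↓): 7 + 136 = 143°
+40° (analog 40° ↑): 143 + 40 = 183°
+90° (square ↑): 183 + 90 = 273°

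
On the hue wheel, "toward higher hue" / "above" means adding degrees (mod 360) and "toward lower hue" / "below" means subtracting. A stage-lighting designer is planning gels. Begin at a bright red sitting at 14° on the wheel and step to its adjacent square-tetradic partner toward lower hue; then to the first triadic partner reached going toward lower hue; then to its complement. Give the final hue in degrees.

344°

square ↓ −90°: 14 − 90 = -76 → -76 + 360 = 284°
triadic ↓ −120°: 284 − 120 = 164°
complement +180°: 164 + 180 = 344°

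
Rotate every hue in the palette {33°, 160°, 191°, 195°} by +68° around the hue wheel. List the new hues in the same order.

33 + 68 = 101°
160 + 68 = 228°
191 + 68 = 259°
195 + 68 = 263°

101°, 228°, 259°, 263°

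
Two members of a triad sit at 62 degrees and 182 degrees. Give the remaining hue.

A triad spaces three hues 120° apart.
The full set is {62°, 182°, 302°}.

302°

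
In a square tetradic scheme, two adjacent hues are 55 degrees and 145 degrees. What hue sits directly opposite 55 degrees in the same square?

A square tetradic scheme places four hues 90° apart; opposite corners are 180° apart.
55 + 180 = 235°

235°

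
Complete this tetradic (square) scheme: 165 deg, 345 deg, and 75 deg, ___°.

A square tetradic scheme places four hues every 90°.
The full set through 75° is {75°, 165°, 255°, 345°}.
Given {75°, 165°, 345°}, the missing hue is 255°.

255°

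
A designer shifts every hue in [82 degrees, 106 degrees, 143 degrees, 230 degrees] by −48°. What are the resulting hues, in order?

34°, 58°, 95°, 182°

82 − 48 = 34°
106 − 48 = 58°
143 − 48 = 95°
230 − 48 = 182°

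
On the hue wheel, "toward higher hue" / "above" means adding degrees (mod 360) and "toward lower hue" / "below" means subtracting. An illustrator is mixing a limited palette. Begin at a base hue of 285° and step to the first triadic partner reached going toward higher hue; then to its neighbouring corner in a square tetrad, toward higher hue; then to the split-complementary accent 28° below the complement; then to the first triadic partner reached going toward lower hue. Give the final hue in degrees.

+120° (triadic ↑): 285 + 120 = 405 → 405 − 360 = 45°
+90° (square ↑): 45 + 90 = 135°
+152° (split-comp 28° ↓): 135 + 152 = 287°
−120° (triadic ↓): 287 − 120 = 167°

167°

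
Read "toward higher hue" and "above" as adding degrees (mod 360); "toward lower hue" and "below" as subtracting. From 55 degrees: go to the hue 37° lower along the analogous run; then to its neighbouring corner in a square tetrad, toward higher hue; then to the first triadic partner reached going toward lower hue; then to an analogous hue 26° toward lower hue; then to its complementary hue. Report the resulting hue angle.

142°

analog 37° ↓ −37°: 55 − 37 = 18°
square ↑ +90°: 18 + 90 = 108°
triadic ↓ −120°: 108 − 120 = -12 → -12 + 360 = 348°
analog 26° ↓ −26°: 348 − 26 = 322°
complement +180°: 322 + 180 = 502 → 502 − 360 = 142°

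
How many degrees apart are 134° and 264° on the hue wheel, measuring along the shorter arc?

130°

|134 − 264| = 130.
130 ≤ 180, so the shorter arc is 130°.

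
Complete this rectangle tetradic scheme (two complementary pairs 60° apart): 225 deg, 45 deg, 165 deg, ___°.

345°

A rectangular tetradic uses two complementary pairs 60° apart: offsets 0°, 60°, 180°, 240°.
Among {45°, 165°, 225°}, 45° and 225° are a 180° pair.
The remaining hue 165° needs its own complement: 165 + 180 = 345°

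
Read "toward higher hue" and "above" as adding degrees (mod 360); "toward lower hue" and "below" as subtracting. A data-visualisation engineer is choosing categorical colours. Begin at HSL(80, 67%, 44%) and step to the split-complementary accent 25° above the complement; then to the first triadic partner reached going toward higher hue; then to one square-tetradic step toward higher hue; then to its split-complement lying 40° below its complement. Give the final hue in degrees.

80 + 205 = 285°   (split-comp 25° ↑)
285 + 120 = 405 → 405 − 360 = 45°   (triadic ↑)
45 + 90 = 135°   (square ↑)
135 + 140 = 275°   (split-comp 40° ↓)

275°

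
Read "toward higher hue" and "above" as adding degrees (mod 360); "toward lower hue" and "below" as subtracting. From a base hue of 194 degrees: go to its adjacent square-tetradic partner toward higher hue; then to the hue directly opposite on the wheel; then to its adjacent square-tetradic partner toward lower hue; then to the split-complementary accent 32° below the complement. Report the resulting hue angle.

162°

square ↑ +90°: 194 + 90 = 284°
complement +180°: 284 + 180 = 464 → 464 − 360 = 104°
square ↓ −90°: 104 − 90 = 14°
split-comp 32° ↓ +148°: 14 + 148 = 162°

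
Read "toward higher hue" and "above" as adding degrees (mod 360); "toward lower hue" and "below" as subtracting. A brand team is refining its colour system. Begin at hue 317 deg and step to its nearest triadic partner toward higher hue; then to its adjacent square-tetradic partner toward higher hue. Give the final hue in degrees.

167°

317 + 120 = 437 → 437 − 360 = 77°   (triadic ↑)
77 + 90 = 167°   (square ↑)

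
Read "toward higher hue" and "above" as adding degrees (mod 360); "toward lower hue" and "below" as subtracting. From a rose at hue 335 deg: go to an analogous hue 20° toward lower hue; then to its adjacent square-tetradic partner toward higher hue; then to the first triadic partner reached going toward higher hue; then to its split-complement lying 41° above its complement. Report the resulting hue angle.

335 − 20 = 315°   (analog 20° ↓)
315 + 90 = 405 → 405 − 360 = 45°   (square ↑)
45 + 120 = 165°   (triadic ↑)
165 + 221 = 386 → 386 − 360 = 26°   (split-comp 41° ↑)

26°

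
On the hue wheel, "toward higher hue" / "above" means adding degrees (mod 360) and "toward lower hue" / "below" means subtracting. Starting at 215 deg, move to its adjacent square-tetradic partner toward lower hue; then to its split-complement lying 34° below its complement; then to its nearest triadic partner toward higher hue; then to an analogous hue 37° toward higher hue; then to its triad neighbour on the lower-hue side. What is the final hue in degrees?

308°

−90° (square ↓): 215 − 90 = 125°
+146° (split-comp 34° ↓): 125 + 146 = 271°
+120° (triadic ↑): 271 + 120 = 391 → 391 − 360 = 31°
+37° (analog 37° ↑): 31 + 37 = 68°
−120° (triadic ↓): 68 − 120 = -52 → -52 + 360 = 308°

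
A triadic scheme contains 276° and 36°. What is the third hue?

A triad spaces three hues 120° apart.
The full set is {36°, 156°, 276°}.

156°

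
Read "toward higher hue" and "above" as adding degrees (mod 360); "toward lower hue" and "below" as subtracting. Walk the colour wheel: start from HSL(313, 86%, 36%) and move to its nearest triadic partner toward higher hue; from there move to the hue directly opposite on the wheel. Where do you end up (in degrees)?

253°

313 + 120 = 433 → 433 − 360 = 73°   (triadic ↑)
73 + 180 = 253°   (complement)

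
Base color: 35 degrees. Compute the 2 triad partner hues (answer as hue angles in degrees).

155° and 275°

35 + 120 = 155°
35 + 240 = 275°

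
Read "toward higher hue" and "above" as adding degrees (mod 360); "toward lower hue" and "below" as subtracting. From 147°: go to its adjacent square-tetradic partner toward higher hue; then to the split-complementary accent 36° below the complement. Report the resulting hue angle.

+90° (square ↑): 147 + 90 = 237°
+144° (split-comp 36° ↓): 237 + 144 = 381 → 381 − 360 = 21°

21°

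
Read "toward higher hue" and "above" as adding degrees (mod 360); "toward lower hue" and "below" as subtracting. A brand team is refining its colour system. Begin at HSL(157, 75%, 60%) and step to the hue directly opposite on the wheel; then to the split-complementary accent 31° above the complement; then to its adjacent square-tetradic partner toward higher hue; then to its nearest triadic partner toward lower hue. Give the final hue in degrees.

158°

complement +180°: 157 + 180 = 337°
split-comp 31° ↑ +211°: 337 + 211 = 548 → 548 − 360 = 188°
square ↑ +90°: 188 + 90 = 278°
triadic ↓ −120°: 278 − 120 = 158°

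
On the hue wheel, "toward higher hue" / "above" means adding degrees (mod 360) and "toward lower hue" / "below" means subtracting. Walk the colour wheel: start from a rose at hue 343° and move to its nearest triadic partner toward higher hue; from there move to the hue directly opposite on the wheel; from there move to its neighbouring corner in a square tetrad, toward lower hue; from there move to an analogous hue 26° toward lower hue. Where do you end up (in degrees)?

167°

triadic ↑ +120°: 343 + 120 = 463 → 463 − 360 = 103°
complement +180°: 103 + 180 = 283°
square ↓ −90°: 283 − 90 = 193°
analog 26° ↓ −26°: 193 − 26 = 167°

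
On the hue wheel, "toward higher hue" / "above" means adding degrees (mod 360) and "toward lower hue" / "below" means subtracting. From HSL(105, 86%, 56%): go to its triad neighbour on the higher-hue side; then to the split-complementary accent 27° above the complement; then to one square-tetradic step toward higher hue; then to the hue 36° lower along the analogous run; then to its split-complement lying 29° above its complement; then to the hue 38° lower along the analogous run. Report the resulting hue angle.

+120° (triadic ↑): 105 + 120 = 225°
+207° (split-comp 27° ↑): 225 + 207 = 432 → 432 − 360 = 72°
+90° (square ↑): 72 + 90 = 162°
−36° (analog 36° ↓): 162 − 36 = 126°
+209° (split-comp 29° ↑): 126 + 209 = 335°
−38° (analog 38° ↓): 335 − 38 = 297°

297°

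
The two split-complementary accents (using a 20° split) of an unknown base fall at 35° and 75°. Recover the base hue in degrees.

The accents sit 20° either side of the complement, so the complement is their short-arc midpoint on the wheel.
Short-arc midpoint of 35° and 75°: 55°.
Base is 180° from the complement: 55 − 180 = -125 → -125 + 360 = 235°

235°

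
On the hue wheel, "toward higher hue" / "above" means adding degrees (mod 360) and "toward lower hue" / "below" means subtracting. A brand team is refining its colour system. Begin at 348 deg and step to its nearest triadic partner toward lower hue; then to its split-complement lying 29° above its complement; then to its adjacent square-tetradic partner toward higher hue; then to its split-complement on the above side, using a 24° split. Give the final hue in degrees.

11°

triadic ↓ −120°: 348 − 120 = 228°
split-comp 29° ↑ +209°: 228 + 209 = 437 → 437 − 360 = 77°
square ↑ +90°: 77 + 90 = 167°
split-comp 24° ↑ +204°: 167 + 204 = 371 → 371 − 360 = 11°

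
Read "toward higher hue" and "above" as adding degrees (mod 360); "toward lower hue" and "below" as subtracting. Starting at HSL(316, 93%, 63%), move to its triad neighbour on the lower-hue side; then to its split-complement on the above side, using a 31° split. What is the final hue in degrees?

47°

−120° (triadic ↓): 316 − 120 = 196°
+211° (split-comp 31° ↑): 196 + 211 = 407 → 407 − 360 = 47°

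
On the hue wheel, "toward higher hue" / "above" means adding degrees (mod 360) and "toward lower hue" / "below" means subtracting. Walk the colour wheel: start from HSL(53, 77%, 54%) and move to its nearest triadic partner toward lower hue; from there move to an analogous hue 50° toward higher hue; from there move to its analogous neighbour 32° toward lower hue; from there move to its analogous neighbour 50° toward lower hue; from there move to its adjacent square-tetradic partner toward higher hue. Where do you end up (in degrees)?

53 − 120 = -67 → -67 + 360 = 293°   (triadic ↓)
293 + 50 = 343°   (analog 50° ↑)
343 − 32 = 311°   (analog 32° ↓)
311 − 50 = 261°   (analog 50° ↓)
261 + 90 = 351°   (square ↑)

351°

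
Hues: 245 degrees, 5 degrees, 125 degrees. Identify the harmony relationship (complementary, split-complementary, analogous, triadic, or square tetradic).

Sort the hues: 5°, 125°, 245°.
Successive gaps around the wheel: 120°, 120°, 120°.
Three hues equally spaced 120° apart form a triad.

triadic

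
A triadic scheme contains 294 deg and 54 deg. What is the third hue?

A triad spaces three hues 120° apart.
The full set is {54°, 174°, 294°}.

174°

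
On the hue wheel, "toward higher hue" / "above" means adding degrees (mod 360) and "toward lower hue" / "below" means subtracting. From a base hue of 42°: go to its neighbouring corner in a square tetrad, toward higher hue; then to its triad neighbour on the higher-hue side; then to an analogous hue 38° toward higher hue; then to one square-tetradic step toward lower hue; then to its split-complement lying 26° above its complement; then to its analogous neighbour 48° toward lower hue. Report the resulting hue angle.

square ↑ +90°: 42 + 90 = 132°
triadic ↑ +120°: 132 + 120 = 252°
analog 38° ↑ +38°: 252 + 38 = 290°
square ↓ −90°: 290 − 90 = 200°
split-comp 26° ↑ +206°: 200 + 206 = 406 → 406 − 360 = 46°
analog 48° ↓ −48°: 46 − 48 = -2 → -2 + 360 = 358°

358°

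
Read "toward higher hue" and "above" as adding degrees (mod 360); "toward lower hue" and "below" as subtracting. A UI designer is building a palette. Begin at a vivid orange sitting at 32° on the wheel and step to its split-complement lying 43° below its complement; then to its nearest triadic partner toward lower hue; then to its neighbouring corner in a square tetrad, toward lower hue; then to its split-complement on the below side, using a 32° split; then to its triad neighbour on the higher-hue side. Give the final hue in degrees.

227°

32 + 137 = 169°   (split-comp 43° ↓)
169 − 120 = 49°   (triadic ↓)
49 − 90 = -41 → -41 + 360 = 319°   (square ↓)
319 + 148 = 467 → 467 − 360 = 107°   (split-comp 32° ↓)
107 + 120 = 227°   (triadic ↑)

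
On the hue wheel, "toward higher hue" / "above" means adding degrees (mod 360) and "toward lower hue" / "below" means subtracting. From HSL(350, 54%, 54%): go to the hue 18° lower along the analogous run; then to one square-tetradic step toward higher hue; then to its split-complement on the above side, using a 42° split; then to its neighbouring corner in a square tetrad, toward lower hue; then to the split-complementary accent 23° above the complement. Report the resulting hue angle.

analog 18° ↓ −18°: 350 − 18 = 332°
square ↑ +90°: 332 + 90 = 422 → 422 − 360 = 62°
split-comp 42° ↑ +222°: 62 + 222 = 284°
square ↓ −90°: 284 − 90 = 194°
split-comp 23° ↑ +203°: 194 + 203 = 397 → 397 − 360 = 37°

37°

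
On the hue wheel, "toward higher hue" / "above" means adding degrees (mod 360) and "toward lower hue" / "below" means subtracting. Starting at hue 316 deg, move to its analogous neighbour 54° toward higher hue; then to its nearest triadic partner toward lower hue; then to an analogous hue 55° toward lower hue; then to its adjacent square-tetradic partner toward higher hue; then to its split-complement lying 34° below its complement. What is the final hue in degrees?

71°

316 + 54 = 370 → 370 − 360 = 10°   (analog 54° ↑)
10 − 120 = -110 → -110 + 360 = 250°   (triadic ↓)
250 − 55 = 195°   (analog 55° ↓)
195 + 90 = 285°   (square ↑)
285 + 146 = 431 → 431 − 360 = 71°   (split-comp 34° ↓)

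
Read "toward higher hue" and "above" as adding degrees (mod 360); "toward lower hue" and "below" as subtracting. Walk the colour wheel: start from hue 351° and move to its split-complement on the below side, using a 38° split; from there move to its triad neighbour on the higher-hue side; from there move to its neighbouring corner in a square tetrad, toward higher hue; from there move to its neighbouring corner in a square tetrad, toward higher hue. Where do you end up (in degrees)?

351 + 142 = 493 → 493 − 360 = 133°   (split-comp 38° ↓)
133 + 120 = 253°   (triadic ↑)
253 + 90 = 343°   (square ↑)
343 + 90 = 433 → 433 − 360 = 73°   (square ↑)

73°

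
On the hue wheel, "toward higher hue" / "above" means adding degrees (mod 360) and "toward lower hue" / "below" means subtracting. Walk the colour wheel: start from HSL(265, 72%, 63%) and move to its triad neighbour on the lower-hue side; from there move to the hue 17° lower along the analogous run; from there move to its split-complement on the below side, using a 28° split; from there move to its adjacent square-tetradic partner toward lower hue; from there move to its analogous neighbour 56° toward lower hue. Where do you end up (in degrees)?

265 − 120 = 145°   (triadic ↓)
145 − 17 = 128°   (analog 17° ↓)
128 + 152 = 280°   (split-comp 28° ↓)
280 − 90 = 190°   (square ↓)
190 − 56 = 134°   (analog 56° ↓)

134°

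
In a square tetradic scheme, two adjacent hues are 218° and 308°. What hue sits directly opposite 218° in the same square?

38°

A square tetradic scheme places four hues 90° apart; opposite corners are 180° apart.
218 + 180 = 398 → 398 − 360 = 38°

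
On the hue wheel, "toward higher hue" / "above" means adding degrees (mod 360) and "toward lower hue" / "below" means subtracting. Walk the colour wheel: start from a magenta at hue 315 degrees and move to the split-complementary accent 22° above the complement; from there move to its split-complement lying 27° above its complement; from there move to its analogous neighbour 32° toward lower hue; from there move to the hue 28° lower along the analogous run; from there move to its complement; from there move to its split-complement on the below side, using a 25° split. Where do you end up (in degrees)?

split-comp 22° ↑ +202°: 315 + 202 = 517 → 517 − 360 = 157°
split-comp 27° ↑ +207°: 157 + 207 = 364 → 364 − 360 = 4°
analog 32° ↓ −32°: 4 − 32 = -28 → -28 + 360 = 332°
analog 28° ↓ −28°: 332 − 28 = 304°
complement +180°: 304 + 180 = 484 → 484 − 360 = 124°
split-comp 25° ↓ +155°: 124 + 155 = 279°

279°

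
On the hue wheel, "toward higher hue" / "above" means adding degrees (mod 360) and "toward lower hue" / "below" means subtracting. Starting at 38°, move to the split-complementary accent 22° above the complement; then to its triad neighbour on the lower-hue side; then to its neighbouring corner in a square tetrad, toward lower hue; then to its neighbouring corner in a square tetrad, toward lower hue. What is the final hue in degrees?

300°

38 + 202 = 240°   (split-comp 22° ↑)
240 − 120 = 120°   (triadic ↓)
120 − 90 = 30°   (square ↓)
30 − 90 = -60 → -60 + 360 = 300°   (square ↓)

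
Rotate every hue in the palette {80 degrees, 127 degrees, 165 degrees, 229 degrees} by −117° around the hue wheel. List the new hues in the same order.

80 − 117 = -37 → -37 + 360 = 323°
127 − 117 = 10°
165 − 117 = 48°
229 − 117 = 112°

323°, 10°, 48°, 112°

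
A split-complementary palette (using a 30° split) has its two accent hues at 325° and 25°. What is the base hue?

175°

The accents sit 30° either side of the complement, so the complement is their short-arc midpoint on the wheel.
Short-arc midpoint of 325° and 25°: 355°.
Base is 180° from the complement: 355 − 180 = 175°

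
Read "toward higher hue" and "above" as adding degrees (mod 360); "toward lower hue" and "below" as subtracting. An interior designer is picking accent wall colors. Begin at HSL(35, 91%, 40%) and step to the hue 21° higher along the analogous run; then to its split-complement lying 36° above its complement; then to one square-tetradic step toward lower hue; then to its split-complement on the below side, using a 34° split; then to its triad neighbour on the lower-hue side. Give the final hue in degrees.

+21° (analog 21° ↑): 35 + 21 = 56°
+216° (split-comp 36° ↑): 56 + 216 = 272°
−90° (square ↓): 272 − 90 = 182°
+146° (split-comp 34° ↓): 182 + 146 = 328°
−120° (triadic ↓): 328 − 120 = 208°

208°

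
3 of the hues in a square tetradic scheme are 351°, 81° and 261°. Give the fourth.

171°

A square tetradic scheme places four hues every 90°.
The full set through 81° is {81°, 171°, 261°, 351°}.
Given {81°, 261°, 351°}, the missing hue is 171°.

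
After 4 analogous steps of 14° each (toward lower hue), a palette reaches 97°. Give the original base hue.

4 steps of 14° (toward lower hue) give a net shift of −56°.
Start = end − shift: 97 + 56 = 153°

153°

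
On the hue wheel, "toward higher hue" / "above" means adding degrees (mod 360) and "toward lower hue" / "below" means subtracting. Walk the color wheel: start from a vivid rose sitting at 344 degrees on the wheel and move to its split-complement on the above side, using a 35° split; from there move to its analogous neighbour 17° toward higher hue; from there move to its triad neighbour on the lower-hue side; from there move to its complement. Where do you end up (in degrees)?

276°

344 + 215 = 559 → 559 − 360 = 199°   (split-comp 35° ↑)
199 + 17 = 216°   (analog 17° ↑)
216 − 120 = 96°   (triadic ↓)
96 + 180 = 276°   (complement)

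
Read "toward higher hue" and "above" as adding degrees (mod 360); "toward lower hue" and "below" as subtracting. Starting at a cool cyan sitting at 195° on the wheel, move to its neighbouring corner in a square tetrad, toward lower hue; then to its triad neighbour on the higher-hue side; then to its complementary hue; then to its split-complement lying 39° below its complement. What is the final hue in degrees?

square ↓ −90°: 195 − 90 = 105°
triadic ↑ +120°: 105 + 120 = 225°
complement +180°: 225 + 180 = 405 → 405 − 360 = 45°
split-comp 39° ↓ +141°: 45 + 141 = 186°

186°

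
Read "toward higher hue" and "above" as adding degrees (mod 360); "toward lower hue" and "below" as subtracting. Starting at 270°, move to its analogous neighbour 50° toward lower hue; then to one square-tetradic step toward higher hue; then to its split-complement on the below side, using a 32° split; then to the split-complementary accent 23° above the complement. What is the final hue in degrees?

270 − 50 = 220°   (analog 50° ↓)
220 + 90 = 310°   (square ↑)
310 + 148 = 458 → 458 − 360 = 98°   (split-comp 32° ↓)
98 + 203 = 301°   (split-comp 23° ↑)

301°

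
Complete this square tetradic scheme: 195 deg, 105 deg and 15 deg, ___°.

A square tetradic scheme places four hues every 90°.
The full set through 15° is {15°, 105°, 195°, 285°}.
Given {15°, 105°, 195°}, the missing hue is 285°.

285°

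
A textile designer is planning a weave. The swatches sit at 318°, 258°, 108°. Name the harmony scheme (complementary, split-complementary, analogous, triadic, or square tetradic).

Sort the hues: 108°, 258°, 318°.
Successive gaps around the wheel: 150°, 60°, 150°.
Two 150° gaps and one 60° gap — a base hue opposite a pair of accents 30° either side of its complement — is the split-complementary pattern.

split-complementary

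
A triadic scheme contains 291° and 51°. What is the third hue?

171°

A triad spaces three hues 120° apart.
The full set is {51°, 171°, 291°}.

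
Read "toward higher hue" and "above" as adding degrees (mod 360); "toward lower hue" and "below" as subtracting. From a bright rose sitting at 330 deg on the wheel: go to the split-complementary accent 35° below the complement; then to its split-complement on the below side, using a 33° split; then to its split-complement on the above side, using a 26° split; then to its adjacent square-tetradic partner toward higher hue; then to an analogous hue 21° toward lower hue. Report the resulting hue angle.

177°

+145° (split-comp 35° ↓): 330 + 145 = 475 → 475 − 360 = 115°
+147° (split-comp 33° ↓): 115 + 147 = 262°
+206° (split-comp 26° ↑): 262 + 206 = 468 → 468 − 360 = 108°
+90° (square ↑): 108 + 90 = 198°
−21° (analog 21° ↓): 198 − 21 = 177°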